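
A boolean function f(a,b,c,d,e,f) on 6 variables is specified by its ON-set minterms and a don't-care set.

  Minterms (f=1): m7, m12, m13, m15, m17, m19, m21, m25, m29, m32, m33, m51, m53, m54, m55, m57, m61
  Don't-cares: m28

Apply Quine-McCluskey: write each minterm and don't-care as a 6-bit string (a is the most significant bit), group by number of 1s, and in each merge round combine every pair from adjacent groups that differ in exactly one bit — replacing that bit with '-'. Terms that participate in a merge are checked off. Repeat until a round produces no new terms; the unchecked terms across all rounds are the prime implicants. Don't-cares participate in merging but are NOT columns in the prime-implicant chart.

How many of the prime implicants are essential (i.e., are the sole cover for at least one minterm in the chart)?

Round 0: 000111✓ 001100✓ 001101✓ 001111✓ 010001✓ 010011✓ 010101✓ 011001✓ 011100✓ 011101✓ 100000✓ 100001✓ 110011✓ 110101✓ 110110✓ 110111✓ 111001✓ 111101✓
Round 1: -10011 -10101✓ -11001✓ -11101✓ 0-1100✓ 0-1101✓ 00-111 0011-1 00110-✓ 01-001✓ 01-101✓ 010-01✓ 0100-1 011-01✓ 01110-✓ 10000- 11-101✓ 110-11 1101-1 11011- 111-01✓
Round 2: -1-101 -11-01 0-110- 01--01
PIs = {-1-101, -10011, -11-01, 0-110-, 00-111, 0011-1, 01--01, 0100-1, 10000-, 110-11, 1101-1, 11011-}
Coverage chart:
  m7: 00-111 ←essential
  m12: 0-110- ←essential
  m13: 0-110-,0011-1
  m15: 00-111,0011-1
  m17: 01--01,0100-1
  m19: -10011,0100-1
  m21: -1-101,01--01
  m25: -11-01,01--01
  m29: -1-101,-11-01,0-110-,01--01
  m32: 10000- ←essential
  m33: 10000- ←essential
  m51: -10011,110-11
  m53: -1-101,1101-1
  m54: 11011- ←essential
  m55: 110-11,1101-1,11011-
  m57: -11-01 ←essential
  m61: -1-101,-11-01
Essential: -11-01, 0-110-, 00-111, 10000-, 11011-

5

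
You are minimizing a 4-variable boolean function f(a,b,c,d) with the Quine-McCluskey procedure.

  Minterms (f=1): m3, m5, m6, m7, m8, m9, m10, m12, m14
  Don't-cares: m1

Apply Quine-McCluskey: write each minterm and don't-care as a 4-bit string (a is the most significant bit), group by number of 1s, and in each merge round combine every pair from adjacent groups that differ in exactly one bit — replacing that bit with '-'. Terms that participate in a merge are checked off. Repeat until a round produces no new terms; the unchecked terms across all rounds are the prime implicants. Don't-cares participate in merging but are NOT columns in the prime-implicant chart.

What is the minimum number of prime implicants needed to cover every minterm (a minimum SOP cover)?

[col 0] 0001*, 0011*, 0101*, 0110*, 0111*, 1000*, 1001*, 1010*, 1100*, 1110*
[col 1] -001, -110, 0-01*, 0-11*, 00-1*, 01-1*, 011-, 1-00*, 1-10*, 10-0*, 100-, 11-0*
[col 2] 0--1, 1--0
Prime implicants: -001, -110, 0--1, 011-, 1--0, 100-
PI chart (minterm → PIs covering it):
  3 | 0--1  (sole → essential)
  5 | 0--1  (sole → essential)
  6 | -110,011-
  7 | 0--1,011-
  8 | 1--0,100-
  9 | -001,100-
  10 | 1--0  (sole → essential)
  12 | 1--0  (sole → essential)
  14 | -110,1--0
Essential prime implicants: 0--1, 1--0
Petrick residual → -001, -110
Minimum SOP uses 4 PIs: b'c'd + bcd' + a'd + ad'

4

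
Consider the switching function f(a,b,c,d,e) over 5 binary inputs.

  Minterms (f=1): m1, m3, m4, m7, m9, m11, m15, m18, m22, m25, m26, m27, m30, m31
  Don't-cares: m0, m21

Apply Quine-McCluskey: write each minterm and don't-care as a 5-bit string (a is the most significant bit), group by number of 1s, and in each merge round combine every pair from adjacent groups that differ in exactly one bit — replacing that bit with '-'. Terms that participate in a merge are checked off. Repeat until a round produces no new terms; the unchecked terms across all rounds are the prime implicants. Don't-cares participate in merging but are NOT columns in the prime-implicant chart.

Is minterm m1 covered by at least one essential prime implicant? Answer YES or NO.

NO

Round 0: 00000✓ 00001✓ 00011✓ 00100✓ 00111✓ 01001✓ 01011✓ 01111✓ 10010✓ 10101 10110✓ 11001✓ 11010✓ 11011✓ 11110✓ 11111✓
Round 1: -1001✓ -1011✓ -1111✓ 0-001✓ 0-011✓ 0-111✓ 00-00 00-11✓ 000-1✓ 0000- 01-11✓ 010-1✓ 1-010✓ 1-110✓ 10-10✓ 11-10✓ 11-11✓ 110-1✓ 1101-✓ 1111-✓
Round 2: -1-11 -10-1 0--11 0-0-1 1--10 11-1-
PIs = {-1-11, -10-1, 0--11, 0-0-1, 00-00, 0000-, 1--10, 10101, 11-1-}
Coverage chart:
  m1: 0-0-1,0000-
  m3: 0--11,0-0-1
  m4: 00-00 ←essential
  m7: 0--11 ←essential
  m9: -10-1,0-0-1
  m11: -1-11,-10-1,0--11,0-0-1
  m15: -1-11,0--11
  m18: 1--10 ←essential
  m22: 1--10 ←essential
  m25: -10-1 ←essential
  m26: 1--10,11-1-
  m27: -1-11,-10-1,11-1-
  m30: 1--10,11-1-
  m31: -1-11,11-1-
Essential: -10-1, 0--11, 00-00, 1--10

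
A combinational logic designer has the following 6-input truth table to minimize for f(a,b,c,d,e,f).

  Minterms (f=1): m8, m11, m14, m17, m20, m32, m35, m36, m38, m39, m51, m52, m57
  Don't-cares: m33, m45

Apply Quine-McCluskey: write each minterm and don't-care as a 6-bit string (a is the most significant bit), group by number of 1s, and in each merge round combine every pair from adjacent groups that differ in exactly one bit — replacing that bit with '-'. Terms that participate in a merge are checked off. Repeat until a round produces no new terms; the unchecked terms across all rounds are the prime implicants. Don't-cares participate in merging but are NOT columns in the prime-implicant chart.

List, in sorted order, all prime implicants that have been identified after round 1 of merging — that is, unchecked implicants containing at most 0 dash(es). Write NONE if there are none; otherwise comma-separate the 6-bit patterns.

001000, 001011, 001110, 010001, 101101, 111001

[col 0] 001000, 001011, 001110, 010001, 010100*, 100000*, 100001*, 100011*, 100100*, 100110*, 100111*, 101101, 110011*, 110100*, 111001
[col 1] -10100, 1-0011, 1-0100, 100-00, 100-11, 1000-1, 10000-, 1001-0, 10011-
Prime implicants: -10100, 001000, 001011, 001110, 010001, 1-0011, 1-0100, 100-00, 100-11, 1000-1, 10000-, 1001-0, 10011-, 101101, 111001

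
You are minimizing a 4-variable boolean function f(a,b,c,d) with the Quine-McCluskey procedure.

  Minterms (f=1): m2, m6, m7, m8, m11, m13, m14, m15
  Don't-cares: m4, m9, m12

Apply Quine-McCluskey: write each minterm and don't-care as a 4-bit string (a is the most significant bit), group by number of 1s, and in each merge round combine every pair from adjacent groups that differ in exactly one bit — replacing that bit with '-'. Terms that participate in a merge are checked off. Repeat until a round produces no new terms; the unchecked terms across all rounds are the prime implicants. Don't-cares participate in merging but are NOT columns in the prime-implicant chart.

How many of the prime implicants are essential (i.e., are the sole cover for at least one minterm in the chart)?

[col 0] 0010*, 0100*, 0110*, 0111*, 1000*, 1001*, 1011*, 1100*, 1101*, 1110*, 1111*
[col 1] -100*, -110*, -111*, 0-10, 01-0*, 011-*, 1-00*, 1-01*, 1-11*, 10-1*, 100-*, 11-0*, 11-1*, 110-*, 111-*
[col 2] -1-0, -11-, 1--1, 1-0-, 11--
Prime implicants: -1-0, -11-, 0-10, 1--1, 1-0-, 11--
PI chart (minterm → PIs covering it):
  2 | 0-10  (sole → essential)
  6 | -1-0,-11-,0-10
  7 | -11-  (sole → essential)
  8 | 1-0-  (sole → essential)
  11 | 1--1  (sole → essential)
  13 | 1--1,1-0-,11--
  14 | -1-0,-11-,11--
  15 | -11-,1--1,11--
Essential prime implicants: -11-, 0-10, 1--1, 1-0-

4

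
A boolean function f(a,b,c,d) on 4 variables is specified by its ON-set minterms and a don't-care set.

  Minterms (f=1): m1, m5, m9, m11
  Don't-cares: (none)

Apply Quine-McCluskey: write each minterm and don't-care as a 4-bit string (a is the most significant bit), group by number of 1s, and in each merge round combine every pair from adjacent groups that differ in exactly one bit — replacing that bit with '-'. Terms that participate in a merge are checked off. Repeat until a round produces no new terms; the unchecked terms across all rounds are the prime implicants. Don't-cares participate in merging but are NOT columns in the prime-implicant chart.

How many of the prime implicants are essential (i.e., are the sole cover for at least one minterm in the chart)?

2

size-2^0 implicants → 0001(✓)  0101(✓)  1001(✓)  1011(✓)
size-2^1 implicants → -001  0-01  10-1
Unchecked terms (primes): -001, 0-01, 10-1
Minterm coverage:
  m1 ⊆ -001,0-01
  m5 ⊆ 0-01 [E]
  m9 ⊆ -001,10-1
  m11 ⊆ 10-1 [E]
E = {0-01, 10-1}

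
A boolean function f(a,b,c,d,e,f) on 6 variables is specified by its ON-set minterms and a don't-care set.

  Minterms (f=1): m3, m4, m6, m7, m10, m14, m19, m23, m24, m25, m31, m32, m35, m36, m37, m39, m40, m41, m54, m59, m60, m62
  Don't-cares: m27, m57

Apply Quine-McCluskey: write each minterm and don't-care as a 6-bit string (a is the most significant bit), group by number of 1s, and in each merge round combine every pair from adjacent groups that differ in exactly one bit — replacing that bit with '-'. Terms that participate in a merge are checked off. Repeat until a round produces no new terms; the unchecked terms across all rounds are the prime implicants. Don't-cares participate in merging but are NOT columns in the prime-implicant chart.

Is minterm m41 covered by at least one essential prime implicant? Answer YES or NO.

Round 0: 000011✓ 000100✓ 000110✓ 000111✓ 001010✓ 001110✓ 010011✓ 010111✓ 011000✓ 011001✓ 011011✓ 011111✓ 100000✓ 100011✓ 100100✓ 100101✓ 100111✓ 101000✓ 101001✓ 110110✓ 111001✓ 111011✓ 111100✓ 111110✓
Round 1: -00011✓ -00100 -00111✓ -11001✓ -11011✓ 0-0011✓ 0-0111✓ 00-110 000-11✓ 0001-0 00011- 001-10 01-011✓ 01-111✓ 010-11✓ 011-11✓ 0110-1✓ 01100- 1-1001 10-000 100-00 100-11✓ 1001-1 10010- 10100- 11-110 1110-1✓ 1111-0
Round 2: -00-11 -110-1 0-0-11 01--11
PIs = {-00-11, -00100, -110-1, 0-0-11, 00-110, 0001-0, 00011-, 001-10, 01--11, 01100-, 1-1001, 10-000, 100-00, 1001-1, 10010-, 10100-, 11-110, 1111-0}
Coverage chart:
  m3: -00-11,0-0-11
  m4: -00100,0001-0
  m6: 00-110,0001-0,00011-
  m7: -00-11,0-0-11,00011-
  m10: 001-10 ←essential
  m14: 00-110,001-10
  m19: 0-0-11,01--11
  m23: 0-0-11,01--11
  m24: 01100- ←essential
  m25: -110-1,01100-
  m31: 01--11 ←essential
  m32: 10-000,100-00
  m35: -00-11 ←essential
  m36: -00100,100-00,10010-
  m37: 1001-1,10010-
  m39: -00-11,1001-1
  m40: 10-000,10100-
  m41: 1-1001,10100-
  m54: 11-110 ←essential
  m59: -110-1 ←essential
  m60: 1111-0 ←essential
  m62: 11-110,1111-0
Essential: -00-11, -110-1, 001-10, 01--11, 01100-, 11-110, 1111-0

NO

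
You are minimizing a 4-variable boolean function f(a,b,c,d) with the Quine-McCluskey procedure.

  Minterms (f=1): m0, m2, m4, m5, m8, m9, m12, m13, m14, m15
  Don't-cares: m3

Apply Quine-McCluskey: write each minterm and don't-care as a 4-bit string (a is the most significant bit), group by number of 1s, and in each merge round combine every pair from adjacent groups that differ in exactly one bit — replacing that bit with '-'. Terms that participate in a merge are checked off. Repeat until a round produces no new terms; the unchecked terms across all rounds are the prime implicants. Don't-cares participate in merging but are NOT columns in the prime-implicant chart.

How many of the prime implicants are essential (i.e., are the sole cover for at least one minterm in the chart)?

size-2^0 implicants → 0000(✓)  0010(✓)  0011(✓)  0100(✓)  0101(✓)  1000(✓)  1001(✓)  1100(✓)  1101(✓)  1110(✓)  1111(✓)
size-2^1 implicants → -000(✓)  -100(✓)  -101(✓)  0-00(✓)  00-0  001-  010-(✓)  1-00(✓)  1-01(✓)  100-(✓)  11-0(✓)  11-1(✓)  110-(✓)  111-(✓)
size-2^2 implicants → --00  -10-  1-0-  11--
Unchecked terms (primes): --00, -10-, 00-0, 001-, 1-0-, 11--
Minterm coverage:
  m0 ⊆ --00,00-0
  m2 ⊆ 00-0,001-
  m4 ⊆ --00,-10-
  m5 ⊆ -10- [E]
  m8 ⊆ --00,1-0-
  m9 ⊆ 1-0- [E]
  m12 ⊆ --00,-10-,1-0-,11--
  m13 ⊆ -10-,1-0-,11--
  m14 ⊆ 11-- [E]
  m15 ⊆ 11-- [E]
E = {-10-, 1-0-, 11--}

3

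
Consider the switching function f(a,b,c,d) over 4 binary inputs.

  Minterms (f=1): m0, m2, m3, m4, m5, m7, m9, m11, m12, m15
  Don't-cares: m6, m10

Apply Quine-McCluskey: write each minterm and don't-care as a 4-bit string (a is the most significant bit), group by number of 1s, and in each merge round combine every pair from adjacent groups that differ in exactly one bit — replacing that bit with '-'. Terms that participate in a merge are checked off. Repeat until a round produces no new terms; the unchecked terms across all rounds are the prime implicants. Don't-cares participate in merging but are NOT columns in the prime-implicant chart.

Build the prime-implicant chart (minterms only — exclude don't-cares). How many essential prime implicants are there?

[col 0] 0000*, 0010*, 0011*, 0100*, 0101*, 0110*, 0111*, 1001*, 1010*, 1011*, 1100*, 1111*
[col 1] -010*, -011*, -100, -111*, 0-00*, 0-10*, 0-11*, 00-0*, 001-*, 01-0*, 01-1*, 010-*, 011-*, 1-11*, 10-1, 101-*
[col 2] --11, -01-, 0--0, 0-1-, 01--
Prime implicants: --11, -01-, -100, 0--0, 0-1-, 01--, 10-1
PI chart (minterm → PIs covering it):
  0 | 0--0  (sole → essential)
  2 | -01-,0--0,0-1-
  3 | --11,-01-,0-1-
  4 | -100,0--0,01--
  5 | 01--  (sole → essential)
  7 | --11,0-1-,01--
  9 | 10-1  (sole → essential)
  11 | --11,-01-,10-1
  12 | -100  (sole → essential)
  15 | --11  (sole → essential)
Essential prime implicants: --11, -100, 0--0, 01--, 10-1

5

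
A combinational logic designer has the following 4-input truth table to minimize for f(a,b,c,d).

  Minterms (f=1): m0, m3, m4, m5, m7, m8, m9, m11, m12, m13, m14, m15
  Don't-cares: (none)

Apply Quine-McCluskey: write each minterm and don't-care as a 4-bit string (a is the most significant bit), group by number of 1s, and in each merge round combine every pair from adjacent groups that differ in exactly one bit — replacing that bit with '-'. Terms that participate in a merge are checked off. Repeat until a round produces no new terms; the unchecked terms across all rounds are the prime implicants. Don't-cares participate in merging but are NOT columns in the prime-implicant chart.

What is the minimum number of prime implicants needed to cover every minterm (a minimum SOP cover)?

[col 0] 0000*, 0011*, 0100*, 0101*, 0111*, 1000*, 1001*, 1011*, 1100*, 1101*, 1110*, 1111*
[col 1] -000*, -011*, -100*, -101*, -111*, 0-00*, 0-11*, 01-1*, 010-*, 1-00*, 1-01*, 1-11*, 10-1*, 100-*, 11-0*, 11-1*, 110-*, 111-*
[col 2] --00, --11, -1-1, -10-, 1--1, 1-0-, 11--
Prime implicants: --00, --11, -1-1, -10-, 1--1, 1-0-, 11--
PI chart (minterm → PIs covering it):
  0 | --00  (sole → essential)
  3 | --11  (sole → essential)
  4 | --00,-10-
  5 | -1-1,-10-
  7 | --11,-1-1
  8 | --00,1-0-
  9 | 1--1,1-0-
  11 | --11,1--1
  12 | --00,-10-,1-0-,11--
  13 | -1-1,-10-,1--1,1-0-,11--
  14 | 11--  (sole → essential)
  15 | --11,-1-1,1--1,11--
Essential prime implicants: --00, --11, 11--
Petrick residual → -1-1, 1--1
Minimum SOP uses 5 PIs: c'd' + cd + bd + ad + ab

5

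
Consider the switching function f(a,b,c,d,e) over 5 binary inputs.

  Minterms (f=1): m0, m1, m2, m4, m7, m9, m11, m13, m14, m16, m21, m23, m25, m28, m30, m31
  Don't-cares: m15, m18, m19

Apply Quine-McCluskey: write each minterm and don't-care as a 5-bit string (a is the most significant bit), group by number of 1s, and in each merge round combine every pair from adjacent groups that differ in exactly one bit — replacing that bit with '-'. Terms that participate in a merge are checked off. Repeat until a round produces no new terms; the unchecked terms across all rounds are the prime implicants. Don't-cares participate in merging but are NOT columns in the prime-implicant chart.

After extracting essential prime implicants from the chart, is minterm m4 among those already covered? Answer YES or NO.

YES

size-2^0 implicants → 00000(✓)  00001(✓)  00010(✓)  00100(✓)  00111(✓)  01001(✓)  01011(✓)  01101(✓)  01110(✓)  01111(✓)  10000(✓)  10010(✓)  10011(✓)  10101(✓)  10111(✓)  11001(✓)  11100(✓)  11110(✓)  11111(✓)
size-2^1 implicants → -0000(✓)  -0010(✓)  -0111(✓)  -1001  -1110(✓)  -1111(✓)  0-001  0-111(✓)  00-00  000-0(✓)  0000-  01-01(✓)  01-11(✓)  010-1(✓)  011-1(✓)  0111-(✓)  1-111(✓)  10-11  100-0(✓)  1001-  101-1  111-0  1111-(✓)
size-2^2 implicants → --111  -00-0  -111-  01--1
Unchecked terms (primes): --111, -00-0, -1001, -111-, 0-001, 00-00, 0000-, 01--1, 10-11, 1001-, 101-1, 111-0
Minterm coverage:
  m0 ⊆ -00-0,00-00,0000-
  m1 ⊆ 0-001,0000-
  m2 ⊆ -00-0 [E]
  m4 ⊆ 00-00 [E]
  m7 ⊆ --111 [E]
  m9 ⊆ -1001,0-001,01--1
  m11 ⊆ 01--1 [E]
  m13 ⊆ 01--1 [E]
  m14 ⊆ -111- [E]
  m16 ⊆ -00-0 [E]
  m21 ⊆ 101-1 [E]
  m23 ⊆ --111,10-11,101-1
  m25 ⊆ -1001 [E]
  m28 ⊆ 111-0 [E]
  m30 ⊆ -111-,111-0
  m31 ⊆ --111,-111-
E = {--111, -00-0, -1001, -111-, 00-00, 01--1, 101-1, 111-0}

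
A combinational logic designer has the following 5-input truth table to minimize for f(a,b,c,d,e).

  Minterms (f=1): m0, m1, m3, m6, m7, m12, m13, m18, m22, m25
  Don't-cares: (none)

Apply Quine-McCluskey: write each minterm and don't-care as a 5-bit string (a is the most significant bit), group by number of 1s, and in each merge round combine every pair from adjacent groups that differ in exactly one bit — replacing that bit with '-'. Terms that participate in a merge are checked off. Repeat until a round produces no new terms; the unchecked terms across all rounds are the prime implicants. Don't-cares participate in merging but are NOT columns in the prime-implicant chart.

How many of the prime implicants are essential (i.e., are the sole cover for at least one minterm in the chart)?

size-2^0 implicants → 00000(✓)  00001(✓)  00011(✓)  00110(✓)  00111(✓)  01100(✓)  01101(✓)  10010(✓)  10110(✓)  11001
size-2^1 implicants → -0110  00-11  000-1  0000-  0011-  0110-  10-10
Unchecked terms (primes): -0110, 00-11, 000-1, 0000-, 0011-, 0110-, 10-10, 11001
Minterm coverage:
  m0 ⊆ 0000- [E]
  m1 ⊆ 000-1,0000-
  m3 ⊆ 00-11,000-1
  m6 ⊆ -0110,0011-
  m7 ⊆ 00-11,0011-
  m12 ⊆ 0110- [E]
  m13 ⊆ 0110- [E]
  m18 ⊆ 10-10 [E]
  m22 ⊆ -0110,10-10
  m25 ⊆ 11001 [E]
E = {0000-, 0110-, 10-10, 11001}

4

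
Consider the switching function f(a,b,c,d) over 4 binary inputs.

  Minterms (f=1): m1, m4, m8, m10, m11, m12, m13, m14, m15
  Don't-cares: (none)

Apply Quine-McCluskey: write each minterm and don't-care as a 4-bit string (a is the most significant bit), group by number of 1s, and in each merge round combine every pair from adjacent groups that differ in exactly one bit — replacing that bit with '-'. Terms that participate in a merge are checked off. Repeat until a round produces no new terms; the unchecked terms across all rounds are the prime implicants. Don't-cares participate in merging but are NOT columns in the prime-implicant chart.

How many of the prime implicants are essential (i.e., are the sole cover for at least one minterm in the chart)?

size-2^0 implicants → 0001  0100(✓)  1000(✓)  1010(✓)  1011(✓)  1100(✓)  1101(✓)  1110(✓)  1111(✓)
size-2^1 implicants → -100  1-00(✓)  1-10(✓)  1-11(✓)  10-0(✓)  101-(✓)  11-0(✓)  11-1(✓)  110-(✓)  111-(✓)
size-2^2 implicants → 1--0  1-1-  11--
Unchecked terms (primes): -100, 0001, 1--0, 1-1-, 11--
Minterm coverage:
  m1 ⊆ 0001 [E]
  m4 ⊆ -100 [E]
  m8 ⊆ 1--0 [E]
  m10 ⊆ 1--0,1-1-
  m11 ⊆ 1-1- [E]
  m12 ⊆ -100,1--0,11--
  m13 ⊆ 11-- [E]
  m14 ⊆ 1--0,1-1-,11--
  m15 ⊆ 1-1-,11--
E = {-100, 0001, 1--0, 1-1-, 11--}

5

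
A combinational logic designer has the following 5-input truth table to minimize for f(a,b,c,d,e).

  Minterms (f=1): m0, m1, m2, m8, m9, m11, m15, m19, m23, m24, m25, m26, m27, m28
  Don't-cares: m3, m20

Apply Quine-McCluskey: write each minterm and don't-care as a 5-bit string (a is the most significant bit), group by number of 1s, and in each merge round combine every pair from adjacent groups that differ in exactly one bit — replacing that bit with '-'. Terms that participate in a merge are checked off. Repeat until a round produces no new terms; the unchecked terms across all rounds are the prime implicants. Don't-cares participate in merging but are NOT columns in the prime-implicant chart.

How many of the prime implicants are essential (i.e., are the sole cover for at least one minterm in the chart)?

4

size-2^0 implicants → 00000(✓)  00001(✓)  00010(✓)  00011(✓)  01000(✓)  01001(✓)  01011(✓)  01111(✓)  10011(✓)  10100(✓)  10111(✓)  11000(✓)  11001(✓)  11010(✓)  11011(✓)  11100(✓)
size-2^1 implicants → -0011(✓)  -1000(✓)  -1001(✓)  -1011(✓)  0-000(✓)  0-001(✓)  0-011(✓)  000-0(✓)  000-1(✓)  0000-(✓)  0001-(✓)  01-11  010-1(✓)  0100-(✓)  1-011(✓)  1-100  10-11  11-00  110-0(✓)  110-1(✓)  1100-(✓)  1101-(✓)
size-2^2 implicants → --011  -10-1  -100-  0-0-1  0-00-  000--  110--
Unchecked terms (primes): --011, -10-1, -100-, 0-0-1, 0-00-, 000--, 01-11, 1-100, 10-11, 11-00, 110--
Minterm coverage:
  m0 ⊆ 0-00-,000--
  m1 ⊆ 0-0-1,0-00-,000--
  m2 ⊆ 000-- [E]
  m8 ⊆ -100-,0-00-
  m9 ⊆ -10-1,-100-,0-0-1,0-00-
  m11 ⊆ --011,-10-1,0-0-1,01-11
  m15 ⊆ 01-11 [E]
  m19 ⊆ --011,10-11
  m23 ⊆ 10-11 [E]
  m24 ⊆ -100-,11-00,110--
  m25 ⊆ -10-1,-100-,110--
  m26 ⊆ 110-- [E]
  m27 ⊆ --011,-10-1,110--
  m28 ⊆ 1-100,11-00
E = {000--, 01-11, 10-11, 110--}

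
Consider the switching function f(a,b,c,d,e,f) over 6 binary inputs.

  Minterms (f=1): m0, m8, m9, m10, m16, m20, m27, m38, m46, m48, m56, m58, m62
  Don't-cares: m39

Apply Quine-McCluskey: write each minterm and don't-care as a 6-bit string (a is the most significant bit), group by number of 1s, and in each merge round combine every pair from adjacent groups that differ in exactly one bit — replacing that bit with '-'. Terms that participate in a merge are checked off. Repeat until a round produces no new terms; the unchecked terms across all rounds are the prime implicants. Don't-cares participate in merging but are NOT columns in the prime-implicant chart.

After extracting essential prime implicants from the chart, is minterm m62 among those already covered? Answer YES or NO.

NO

size-2^0 implicants → 000000(✓)  001000(✓)  001001(✓)  001010(✓)  010000(✓)  010100(✓)  011011  100110(✓)  100111(✓)  101110(✓)  110000(✓)  111000(✓)  111010(✓)  111110(✓)
size-2^1 implicants → -10000  0-0000  00-000  0010-0  00100-  010-00  1-1110  10-110  10011-  11-000  111-10  1110-0
Unchecked terms (primes): -10000, 0-0000, 00-000, 0010-0, 00100-, 010-00, 011011, 1-1110, 10-110, 10011-, 11-000, 111-10, 1110-0
Minterm coverage:
  m0 ⊆ 0-0000,00-000
  m8 ⊆ 00-000,0010-0,00100-
  m9 ⊆ 00100- [E]
  m10 ⊆ 0010-0 [E]
  m16 ⊆ -10000,0-0000,010-00
  m20 ⊆ 010-00 [E]
  m27 ⊆ 011011 [E]
  m38 ⊆ 10-110,10011-
  m46 ⊆ 1-1110,10-110
  m48 ⊆ -10000,11-000
  m56 ⊆ 11-000,1110-0
  m58 ⊆ 111-10,1110-0
  m62 ⊆ 1-1110,111-10
E = {0010-0, 00100-, 010-00, 011011}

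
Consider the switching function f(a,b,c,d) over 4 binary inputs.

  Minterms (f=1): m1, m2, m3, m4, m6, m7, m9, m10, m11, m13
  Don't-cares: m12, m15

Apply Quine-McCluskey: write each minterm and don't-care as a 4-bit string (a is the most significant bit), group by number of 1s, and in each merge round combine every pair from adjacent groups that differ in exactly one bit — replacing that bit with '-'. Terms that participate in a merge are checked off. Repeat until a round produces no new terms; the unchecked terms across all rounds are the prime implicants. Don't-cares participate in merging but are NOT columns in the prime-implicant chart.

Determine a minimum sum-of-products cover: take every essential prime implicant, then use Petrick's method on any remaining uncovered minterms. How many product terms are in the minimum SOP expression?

[col 0] 0001*, 0010*, 0011*, 0100*, 0110*, 0111*, 1001*, 1010*, 1011*, 1100*, 1101*, 1111*
[col 1] -001*, -010*, -011*, -100, -111*, 0-10*, 0-11*, 00-1*, 001-*, 01-0, 011-*, 1-01*, 1-11*, 10-1*, 101-*, 11-1*, 110-
[col 2] --11, -0-1, -01-, 0-1-, 1--1
Prime implicants: --11, -0-1, -01-, -100, 0-1-, 01-0, 1--1, 110-
PI chart (minterm → PIs covering it):
  1 | -0-1  (sole → essential)
  2 | -01-,0-1-
  3 | --11,-0-1,-01-,0-1-
  4 | -100,01-0
  6 | 0-1-,01-0
  7 | --11,0-1-
  9 | -0-1,1--1
  10 | -01-  (sole → essential)
  11 | --11,-0-1,-01-,1--1
  13 | 1--1,110-
Essential prime implicants: -0-1, -01-
Petrick residual → --11, 01-0, 1--1
Minimum SOP uses 5 PIs: cd + b'd + b'c + a'bd' + ad

5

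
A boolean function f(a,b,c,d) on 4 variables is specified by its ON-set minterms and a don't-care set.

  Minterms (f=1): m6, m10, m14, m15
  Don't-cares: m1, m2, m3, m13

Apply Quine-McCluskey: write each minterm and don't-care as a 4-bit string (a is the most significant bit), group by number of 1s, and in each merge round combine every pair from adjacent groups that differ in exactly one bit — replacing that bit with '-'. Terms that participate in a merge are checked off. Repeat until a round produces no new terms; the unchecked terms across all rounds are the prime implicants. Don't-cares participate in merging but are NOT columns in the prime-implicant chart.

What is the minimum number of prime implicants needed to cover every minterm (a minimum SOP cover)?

[col 0] 0001*, 0010*, 0011*, 0110*, 1010*, 1101*, 1110*, 1111*
[col 1] -010*, -110*, 0-10*, 00-1, 001-, 1-10*, 11-1, 111-
[col 2] --10
Prime implicants: --10, 00-1, 001-, 11-1, 111-
PI chart (minterm → PIs covering it):
  6 | --10  (sole → essential)
  10 | --10  (sole → essential)
  14 | --10,111-
  15 | 11-1,111-
Essential prime implicants: --10
Petrick residual → 11-1
Minimum SOP uses 2 PIs: cd' + abd

2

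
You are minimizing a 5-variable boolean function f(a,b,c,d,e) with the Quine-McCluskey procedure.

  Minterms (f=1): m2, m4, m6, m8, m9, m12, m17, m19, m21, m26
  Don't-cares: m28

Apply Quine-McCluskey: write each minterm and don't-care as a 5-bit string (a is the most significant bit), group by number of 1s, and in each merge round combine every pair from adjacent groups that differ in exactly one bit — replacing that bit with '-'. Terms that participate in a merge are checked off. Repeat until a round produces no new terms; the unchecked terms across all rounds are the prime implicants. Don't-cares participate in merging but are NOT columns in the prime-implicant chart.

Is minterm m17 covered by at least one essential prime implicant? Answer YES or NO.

size-2^0 implicants → 00010(✓)  00100(✓)  00110(✓)  01000(✓)  01001(✓)  01100(✓)  10001(✓)  10011(✓)  10101(✓)  11010  11100(✓)
size-2^1 implicants → -1100  0-100  00-10  001-0  01-00  0100-  10-01  100-1
Unchecked terms (primes): -1100, 0-100, 00-10, 001-0, 01-00, 0100-, 10-01, 100-1, 11010
Minterm coverage:
  m2 ⊆ 00-10 [E]
  m4 ⊆ 0-100,001-0
  m6 ⊆ 00-10,001-0
  m8 ⊆ 01-00,0100-
  m9 ⊆ 0100- [E]
  m12 ⊆ -1100,0-100,01-00
  m17 ⊆ 10-01,100-1
  m19 ⊆ 100-1 [E]
  m21 ⊆ 10-01 [E]
  m26 ⊆ 11010 [E]
E = {00-10, 0100-, 10-01, 100-1, 11010}

YES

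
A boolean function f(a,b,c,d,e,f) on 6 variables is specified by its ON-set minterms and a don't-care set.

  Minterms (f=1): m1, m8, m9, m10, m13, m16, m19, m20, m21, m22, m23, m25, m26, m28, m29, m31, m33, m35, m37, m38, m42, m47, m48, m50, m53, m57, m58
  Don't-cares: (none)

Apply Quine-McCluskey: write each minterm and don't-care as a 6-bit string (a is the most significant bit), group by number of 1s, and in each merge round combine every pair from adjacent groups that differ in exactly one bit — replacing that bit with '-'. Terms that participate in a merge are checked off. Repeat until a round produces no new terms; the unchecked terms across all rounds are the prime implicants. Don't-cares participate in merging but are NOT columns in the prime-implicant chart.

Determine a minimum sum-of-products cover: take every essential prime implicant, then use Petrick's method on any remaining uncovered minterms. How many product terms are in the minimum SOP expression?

[col 0] 000001*, 001000*, 001001*, 001010*, 001101*, 010000*, 010011*, 010100*, 010101*, 010110*, 010111*, 011001*, 011010*, 011100*, 011101*, 011111*, 100001*, 100011*, 100101*, 100110, 101010*, 101111, 110000*, 110010*, 110101*, 111001*, 111010*
[col 1] -00001, -01010*, -10000, -10101, -11001, -11010*, 0-1001*, 0-1010*, 0-1101*, 00-001, 001-01*, 0010-0, 00100-, 01-100*, 01-101*, 01-111*, 010-00, 010-11, 0101-0*, 0101-1*, 01010-*, 01011-*, 011-01*, 0111-1*, 01110-*, 1-0101, 1-1010*, 100-01, 1000-1, 11-010, 1100-0
[col 2] --1010, 0-1-01, 01-1-1, 01-10-, 0101--
Prime implicants: --1010, -00001, -10000, -10101, -11001, 0-1-01, 00-001, 0010-0, 00100-, 01-1-1, 01-10-, 010-00, 010-11, 0101--, 1-0101, 100-01, 1000-1, 100110, 101111, 11-010, 1100-0
PI chart (minterm → PIs covering it):
  1 | -00001,00-001
  8 | 0010-0,00100-
  9 | 0-1-01,00-001,00100-
  10 | --1010,0010-0
  13 | 0-1-01  (sole → essential)
  16 | -10000,010-00
  19 | 010-11  (sole → essential)
  20 | 01-10-,010-00,0101--
  21 | -10101,01-1-1,01-10-,0101--
  22 | 0101--  (sole → essential)
  23 | 01-1-1,010-11,0101--
  25 | -11001,0-1-01
  26 | --1010  (sole → essential)
  28 | 01-10-  (sole → essential)
  29 | 0-1-01,01-1-1,01-10-
  31 | 01-1-1  (sole → essential)
  33 | -00001,100-01,1000-1
  35 | 1000-1  (sole → essential)
  37 | 1-0101,100-01
  38 | 100110  (sole → essential)
  42 | --1010  (sole → essential)
  47 | 101111  (sole → essential)
  48 | -10000,1100-0
  50 | 11-010,1100-0
  53 | -10101,1-0101
  57 | -11001  (sole → essential)
  58 | --1010,11-010
Essential prime implicants: --1010, -11001, 0-1-01, 01-1-1, 01-10-, 010-11, 0101--, 1000-1, 100110, 101111
Petrick residual → -00001, -10000, 0010-0, 1-0101, 11-010
Minimum SOP uses 15 PIs: cd'ef' + b'c'd'e'f + bc'd'e'f' + bcd'e'f + a'ce'f + a'b'cd'f' + a'bdf + a'bde' + a'bc'ef + a'bc'd + ac'de'f + ab'c'd'f + ab'c'def' + ab'cdef + abd'ef'

15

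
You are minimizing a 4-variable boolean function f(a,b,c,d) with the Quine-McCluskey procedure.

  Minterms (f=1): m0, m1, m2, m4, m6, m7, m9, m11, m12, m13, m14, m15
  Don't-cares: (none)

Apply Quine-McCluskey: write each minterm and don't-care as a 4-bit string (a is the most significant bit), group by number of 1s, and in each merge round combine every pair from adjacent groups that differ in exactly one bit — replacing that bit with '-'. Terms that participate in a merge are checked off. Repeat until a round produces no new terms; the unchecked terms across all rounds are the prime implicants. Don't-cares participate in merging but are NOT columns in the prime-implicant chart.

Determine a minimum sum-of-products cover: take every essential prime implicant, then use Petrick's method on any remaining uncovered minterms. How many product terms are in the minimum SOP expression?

5

size-2^0 implicants → 0000(✓)  0001(✓)  0010(✓)  0100(✓)  0110(✓)  0111(✓)  1001(✓)  1011(✓)  1100(✓)  1101(✓)  1110(✓)  1111(✓)
size-2^1 implicants → -001  -100(✓)  -110(✓)  -111(✓)  0-00(✓)  0-10(✓)  00-0(✓)  000-  01-0(✓)  011-(✓)  1-01(✓)  1-11(✓)  10-1(✓)  11-0(✓)  11-1(✓)  110-(✓)  111-(✓)
size-2^2 implicants → -1-0  -11-  0--0  1--1  11--
Unchecked terms (primes): -001, -1-0, -11-, 0--0, 000-, 1--1, 11--
Minterm coverage:
  m0 ⊆ 0--0,000-
  m1 ⊆ -001,000-
  m2 ⊆ 0--0 [E]
  m4 ⊆ -1-0,0--0
  m6 ⊆ -1-0,-11-,0--0
  m7 ⊆ -11- [E]
  m9 ⊆ -001,1--1
  m11 ⊆ 1--1 [E]
  m12 ⊆ -1-0,11--
  m13 ⊆ 1--1,11--
  m14 ⊆ -1-0,-11-,11--
  m15 ⊆ -11-,1--1,11--
E = {-11-, 0--0, 1--1}
Petrick residual → -001, -1-0
Cover = b'c'd + bd' + bc + a'd' + ad  |cover|=5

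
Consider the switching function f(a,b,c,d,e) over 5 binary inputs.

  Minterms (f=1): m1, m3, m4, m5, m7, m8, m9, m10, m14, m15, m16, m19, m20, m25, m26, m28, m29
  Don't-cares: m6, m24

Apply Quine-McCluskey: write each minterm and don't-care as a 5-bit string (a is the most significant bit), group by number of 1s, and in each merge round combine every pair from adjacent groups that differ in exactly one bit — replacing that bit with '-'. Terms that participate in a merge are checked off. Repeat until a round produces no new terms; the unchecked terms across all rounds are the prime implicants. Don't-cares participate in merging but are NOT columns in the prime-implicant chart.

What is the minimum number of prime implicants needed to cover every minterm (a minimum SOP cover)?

7

[col 0] 00001*, 00011*, 00100*, 00101*, 00110*, 00111*, 01000*, 01001*, 01010*, 01110*, 01111*, 10000*, 10011*, 10100*, 11000*, 11001*, 11010*, 11100*, 11101*
[col 1] -0011, -0100, -1000*, -1001*, -1010*, 0-001, 0-110*, 0-111*, 00-01*, 00-11*, 000-1*, 001-0*, 001-1*, 0010-*, 0011-*, 01-10, 010-0*, 0100-*, 0111-*, 1-000*, 1-100*, 10-00*, 11-00*, 11-01*, 110-0*, 1100-*, 1110-*
[col 2] -10-0, -100-, 0-11-, 00--1, 001--, 1--00, 11-0-
Prime implicants: -0011, -0100, -10-0, -100-, 0-001, 0-11-, 00--1, 001--, 01-10, 1--00, 11-0-
PI chart (minterm → PIs covering it):
  1 | 0-001,00--1
  3 | -0011,00--1
  4 | -0100,001--
  5 | 00--1,001--
  7 | 0-11-,00--1,001--
  8 | -10-0,-100-
  9 | -100-,0-001
  10 | -10-0,01-10
  14 | 0-11-,01-10
  15 | 0-11-  (sole → essential)
  16 | 1--00  (sole → essential)
  19 | -0011  (sole → essential)
  20 | -0100,1--00
  25 | -100-,11-0-
  26 | -10-0  (sole → essential)
  28 | 1--00,11-0-
  29 | 11-0-  (sole → essential)
Essential prime implicants: -0011, -10-0, 0-11-, 1--00, 11-0-
Petrick residual → 0-001, 001--
Minimum SOP uses 7 PIs: b'c'de + bc'e' + a'c'd'e + a'cd + a'b'c + ad'e' + abd'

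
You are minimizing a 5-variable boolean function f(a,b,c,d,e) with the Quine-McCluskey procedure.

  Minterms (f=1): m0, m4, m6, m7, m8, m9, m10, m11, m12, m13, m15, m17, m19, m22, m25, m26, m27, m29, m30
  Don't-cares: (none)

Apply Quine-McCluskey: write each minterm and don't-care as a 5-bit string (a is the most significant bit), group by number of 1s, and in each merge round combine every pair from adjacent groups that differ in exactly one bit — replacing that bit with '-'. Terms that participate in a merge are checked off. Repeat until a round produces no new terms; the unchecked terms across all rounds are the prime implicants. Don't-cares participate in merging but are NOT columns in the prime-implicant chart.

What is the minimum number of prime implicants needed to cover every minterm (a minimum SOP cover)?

7

Round 0: 00000✓ 00100✓ 00110✓ 00111✓ 01000✓ 01001✓ 01010✓ 01011✓ 01100✓ 01101✓ 01111✓ 10001✓ 10011✓ 10110✓ 11001✓ 11010✓ 11011✓ 11101✓ 11110✓
Round 1: -0110 -1001✓ -1010✓ -1011✓ -1101✓ 0-000✓ 0-100✓ 0-111 00-00✓ 001-0 0011- 01-00✓ 01-01✓ 01-11✓ 010-0✓ 010-1✓ 0100-✓ 0101-✓ 011-1✓ 0110-✓ 1-001✓ 1-011✓ 1-110 100-1✓ 11-01✓ 11-10 110-1✓ 1101-✓
Round 2: -1-01 -10-1 -101- 0--00 01--1 01-0- 010-- 1-0-1
PIs = {-0110, -1-01, -10-1, -101-, 0--00, 0-111, 001-0, 0011-, 01--1, 01-0-, 010--, 1-0-1, 1-110, 11-10}
Coverage chart:
  m0: 0--00 ←essential
  m4: 0--00,001-0
  m6: -0110,001-0,0011-
  m7: 0-111,0011-
  m8: 0--00,01-0-,010--
  m9: -1-01,-10-1,01--1,01-0-,010--
  m10: -101-,010--
  m11: -10-1,-101-,01--1,010--
  m12: 0--00,01-0-
  m13: -1-01,01--1,01-0-
  m15: 0-111,01--1
  m17: 1-0-1 ←essential
  m19: 1-0-1 ←essential
  m22: -0110,1-110
  m25: -1-01,-10-1,1-0-1
  m26: -101-,11-10
  m27: -10-1,-101-,1-0-1
  m29: -1-01 ←essential
  m30: 1-110,11-10
Essential: -1-01, 0--00, 1-0-1
Petrick residual → -0110, -101-, 0-111, 1-110
Min cover (7 terms): b'cde' + bd'e + bc'd + a'd'e' + a'cde + ac'e + acde'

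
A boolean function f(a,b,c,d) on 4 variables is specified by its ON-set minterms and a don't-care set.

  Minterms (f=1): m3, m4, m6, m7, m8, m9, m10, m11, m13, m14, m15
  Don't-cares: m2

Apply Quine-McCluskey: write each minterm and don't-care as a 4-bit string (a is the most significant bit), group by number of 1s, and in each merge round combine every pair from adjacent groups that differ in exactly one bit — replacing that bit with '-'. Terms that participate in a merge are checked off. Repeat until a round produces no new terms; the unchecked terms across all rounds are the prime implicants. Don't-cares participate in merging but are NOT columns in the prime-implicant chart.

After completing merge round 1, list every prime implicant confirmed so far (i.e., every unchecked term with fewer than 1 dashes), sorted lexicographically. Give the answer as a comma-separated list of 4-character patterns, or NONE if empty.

NONE

Round 0: 0010✓ 0011✓ 0100✓ 0110✓ 0111✓ 1000✓ 1001✓ 1010✓ 1011✓ 1101✓ 1110✓ 1111✓
Round 1: -010✓ -011✓ -110✓ -111✓ 0-10✓ 0-11✓ 001-✓ 01-0 011-✓ 1-01✓ 1-10✓ 1-11✓ 10-0✓ 10-1✓ 100-✓ 101-✓ 11-1✓ 111-✓
Round 2: --10✓ --11✓ -01-✓ -11-✓ 0-1-✓ 1--1 1-1-✓ 10--
Round 3: --1-
PIs = {--1-, 01-0, 1--1, 10--}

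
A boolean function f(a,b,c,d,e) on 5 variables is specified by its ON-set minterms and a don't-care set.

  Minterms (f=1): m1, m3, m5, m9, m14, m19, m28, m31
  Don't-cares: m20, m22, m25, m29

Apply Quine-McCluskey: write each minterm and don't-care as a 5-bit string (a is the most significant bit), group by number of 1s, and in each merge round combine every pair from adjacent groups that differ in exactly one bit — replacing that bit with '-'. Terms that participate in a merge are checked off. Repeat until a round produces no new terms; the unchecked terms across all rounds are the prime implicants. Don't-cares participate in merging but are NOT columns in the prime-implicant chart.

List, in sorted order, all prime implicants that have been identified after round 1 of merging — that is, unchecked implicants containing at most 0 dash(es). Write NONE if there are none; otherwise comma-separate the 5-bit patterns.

Round 0: 00001✓ 00011✓ 00101✓ 01001✓ 01110 10011✓ 10100✓ 10110✓ 11001✓ 11100✓ 11101✓ 11111✓
Round 1: -0011 -1001 0-001 00-01 000-1 1-100 101-0 11-01 111-1 1110-
PIs = {-0011, -1001, 0-001, 00-01, 000-1, 01110, 1-100, 101-0, 11-01, 111-1, 1110-}

01110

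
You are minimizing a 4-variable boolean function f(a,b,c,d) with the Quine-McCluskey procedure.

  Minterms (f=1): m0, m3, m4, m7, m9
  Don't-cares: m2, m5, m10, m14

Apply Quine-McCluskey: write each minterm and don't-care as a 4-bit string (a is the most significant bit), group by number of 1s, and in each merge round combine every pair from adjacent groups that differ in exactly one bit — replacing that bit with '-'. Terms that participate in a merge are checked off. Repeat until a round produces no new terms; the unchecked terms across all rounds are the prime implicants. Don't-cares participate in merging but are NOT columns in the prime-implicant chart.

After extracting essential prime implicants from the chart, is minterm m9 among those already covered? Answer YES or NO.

[col 0] 0000*, 0010*, 0011*, 0100*, 0101*, 0111*, 1001, 1010*, 1110*
[col 1] -010, 0-00, 0-11, 00-0, 001-, 01-1, 010-, 1-10
Prime implicants: -010, 0-00, 0-11, 00-0, 001-, 01-1, 010-, 1-10, 1001
PI chart (minterm → PIs covering it):
  0 | 0-00,00-0
  3 | 0-11,001-
  4 | 0-00,010-
  7 | 0-11,01-1
  9 | 1001  (sole → essential)
Essential prime implicants: 1001

YES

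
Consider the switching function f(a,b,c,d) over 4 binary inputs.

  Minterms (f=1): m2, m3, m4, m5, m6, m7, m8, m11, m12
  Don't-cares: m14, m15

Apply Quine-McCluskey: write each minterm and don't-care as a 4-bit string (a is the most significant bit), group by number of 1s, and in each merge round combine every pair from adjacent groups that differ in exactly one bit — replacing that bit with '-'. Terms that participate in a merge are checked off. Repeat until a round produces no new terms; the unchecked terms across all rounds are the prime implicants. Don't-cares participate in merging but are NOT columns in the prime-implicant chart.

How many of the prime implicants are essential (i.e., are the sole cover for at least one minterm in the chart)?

4

Round 0: 0010✓ 0011✓ 0100✓ 0101✓ 0110✓ 0111✓ 1000✓ 1011✓ 1100✓ 1110✓ 1111✓
Round 1: -011✓ -100✓ -110✓ -111✓ 0-10✓ 0-11✓ 001-✓ 01-0✓ 01-1✓ 010-✓ 011-✓ 1-00 1-11✓ 11-0✓ 111-✓
Round 2: --11 -1-0 -11- 0-1- 01--
PIs = {--11, -1-0, -11-, 0-1-, 01--, 1-00}
Coverage chart:
  m2: 0-1- ←essential
  m3: --11,0-1-
  m4: -1-0,01--
  m5: 01-- ←essential
  m6: -1-0,-11-,0-1-,01--
  m7: --11,-11-,0-1-,01--
  m8: 1-00 ←essential
  m11: --11 ←essential
  m12: -1-0,1-00
Essential: --11, 0-1-, 01--, 1-00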